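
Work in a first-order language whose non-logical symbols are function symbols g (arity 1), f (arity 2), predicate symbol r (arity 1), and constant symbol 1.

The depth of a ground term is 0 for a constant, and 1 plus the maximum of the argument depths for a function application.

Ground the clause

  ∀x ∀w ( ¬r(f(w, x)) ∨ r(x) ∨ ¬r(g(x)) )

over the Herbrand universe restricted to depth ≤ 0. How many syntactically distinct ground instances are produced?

1

Ground terms of depth ≤ 0:
  Let N_k count ground terms of depth at most k. Each non-constant term of depth ≤ k is some function symbol applied to depth-≤(k−1) arguments, giving N_k = 1 + N_{k-1} + N_{k-1}^2.
  N_0 = 1
So there is exactly 1 ground term available for substitution.
The clause has 2 distinct variables (x, w), each appearing in the body. In the free term algebra distinct substitutions yield syntactically distinct ground instances.
Number of ground instances = 1^2 = 1.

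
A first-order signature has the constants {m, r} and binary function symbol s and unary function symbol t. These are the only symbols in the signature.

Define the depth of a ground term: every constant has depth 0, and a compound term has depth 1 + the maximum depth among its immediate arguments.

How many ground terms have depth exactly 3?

5478

Count level by level. With function symbols s/2, t/1, the terms of depth ≤ k are the 2 constants together with each function applied to depth-≤(k−1) tuples, so N_k = 2 + N_{k-1}^2 + N_{k-1}.
N_0 = 2
N_1 = 2 + 2^2 + 2 = 8
N_2 = 2 + 8^2 + 8 = 74
N_3 = 2 + 74^2 + 74 = 5552
Terms of depth exactly 3: N_3 − N_2 = 5552 − 74 = 5478.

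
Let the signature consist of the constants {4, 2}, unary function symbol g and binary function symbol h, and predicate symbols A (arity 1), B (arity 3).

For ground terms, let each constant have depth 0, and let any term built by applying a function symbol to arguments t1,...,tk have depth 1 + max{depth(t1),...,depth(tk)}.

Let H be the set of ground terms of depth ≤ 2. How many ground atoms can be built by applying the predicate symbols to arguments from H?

405298

First count ground terms of depth ≤ 2.
Let N_k count ground terms of depth at most k. Each non-constant term of depth ≤ k is some function symbol applied to depth-≤(k−1) arguments, giving N_k = 2 + N_{k-1} + N_{k-1}^2.
N_0 = 2
N_1 = 2 + 2 + 2^2 = 8
N_2 = 2 + 8 + 8^2 = 74
So |H| = 74.
For each predicate symbol, the number of ground atoms is |H| raised to its arity; summing:
  A: 74;  B: 74^3 = 405224
Total ground atoms: 74 + 405224 = 405298.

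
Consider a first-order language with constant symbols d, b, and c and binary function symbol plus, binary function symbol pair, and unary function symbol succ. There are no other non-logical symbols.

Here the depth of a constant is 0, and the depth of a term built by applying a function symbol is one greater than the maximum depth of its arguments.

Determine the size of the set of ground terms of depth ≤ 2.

1179

Let N_k count ground terms of depth at most k. Each non-constant term of depth ≤ k is some function symbol applied to depth-≤(k−1) arguments, giving N_k = 3 + N_{k-1}^2 + N_{k-1}^2 + N_{k-1}.
N_0 = 3
N_1 = 3 + 3^2 + 3^2 + 3 = 24
N_2 = 3 + 24^2 + 24^2 + 24 = 1179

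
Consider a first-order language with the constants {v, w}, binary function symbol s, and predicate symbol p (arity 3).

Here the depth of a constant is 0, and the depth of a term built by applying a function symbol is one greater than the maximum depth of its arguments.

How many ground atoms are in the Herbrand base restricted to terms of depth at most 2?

54872

First count ground terms of depth ≤ 2.
If N_k denotes the number of depth-≤k ground terms, the 2 constants give N_0 = 2, and each function symbol of arity r contributes N_{k-1}^r new terms at level k: N_k = 2 + N_{k-1}^2.
N_0 = 2
N_1 = 2 + 2^2 = 6
N_2 = 2 + 6^2 = 38
So |H| = 38.
Ground atoms are formed by filling each argument slot of a predicate with a term from H, so an r-ary predicate gives |H|^r atoms:
  p: 38^3 = 54872
Total ground atoms: 54872.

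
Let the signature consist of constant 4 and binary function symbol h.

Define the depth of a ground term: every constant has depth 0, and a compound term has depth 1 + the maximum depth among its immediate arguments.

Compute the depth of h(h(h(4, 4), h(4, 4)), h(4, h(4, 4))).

3

depth(h(4, 4)) = 1 + max(0, 0) = 1
depth(h(h(4, 4), h(4, 4))) = 1 + max(1, 1) = 2
depth(h(4, h(4, 4))) = 1 + max(0, 1) = 2
depth(h(h(h(4, 4), h(4, 4)), h(4, h(4, 4)))) = 1 + max(2, 2) = 3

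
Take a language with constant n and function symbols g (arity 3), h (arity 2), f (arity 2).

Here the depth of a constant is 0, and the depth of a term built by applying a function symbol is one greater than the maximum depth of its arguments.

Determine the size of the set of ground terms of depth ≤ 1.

4

Let N_k count ground terms of depth at most k. Each non-constant term of depth ≤ k is some function symbol applied to depth-≤(k−1) arguments, giving N_k = 1 + N_{k-1}^3 + N_{k-1}^2 + N_{k-1}^2.
N_0 = 1
N_1 = 1 + 1^3 + 1^2 + 1^2 = 4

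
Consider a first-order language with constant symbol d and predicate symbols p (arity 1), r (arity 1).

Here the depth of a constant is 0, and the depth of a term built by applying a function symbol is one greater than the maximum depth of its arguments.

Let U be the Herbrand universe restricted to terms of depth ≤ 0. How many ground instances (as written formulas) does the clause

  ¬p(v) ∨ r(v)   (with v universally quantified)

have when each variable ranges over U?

Ground terms of depth ≤ 0:
  With no function symbols every ground term is a constant, so there is exactly 1 ground term at every depth bound.
  N_0 = 1
  Explicitly: d.
So there is exactly 1 ground term available for substitution.
There is 1 variable to instantiate (v),  occurring in at least one literal, so different choices give different ground instances.
Number of ground instances = 1.

1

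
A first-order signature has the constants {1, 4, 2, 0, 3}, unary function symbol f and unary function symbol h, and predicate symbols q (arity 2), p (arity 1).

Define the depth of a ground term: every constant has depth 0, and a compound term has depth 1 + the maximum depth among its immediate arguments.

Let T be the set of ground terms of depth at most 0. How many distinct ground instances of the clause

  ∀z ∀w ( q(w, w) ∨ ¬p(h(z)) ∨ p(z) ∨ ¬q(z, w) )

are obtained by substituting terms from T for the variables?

25

Ground terms of depth ≤ 0:
  Let N_k count ground terms of depth at most k. Each non-constant term of depth ≤ k is some function symbol applied to depth-≤(k−1) arguments, giving N_k = 5 + N_{k-1} + N_{k-1}.
  N_0 = 5
  Explicitly: 1, 4, 2, 0, 3.
So there are 5 ground terms available for substitution.
The clause has 2 distinct variables (z, w), each appearing in the body. In the free term algebra distinct substitutions yield syntactically distinct ground instances.
Number of ground instances = 5^2 = 25.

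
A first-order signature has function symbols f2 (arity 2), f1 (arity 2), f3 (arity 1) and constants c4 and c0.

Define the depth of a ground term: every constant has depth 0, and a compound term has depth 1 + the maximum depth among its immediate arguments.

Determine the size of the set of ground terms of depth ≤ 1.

12

Let N_k count ground terms of depth at most k. Each non-constant term of depth ≤ k is some function symbol applied to depth-≤(k−1) arguments, giving N_k = 2 + N_{k-1}^2 + N_{k-1}^2 + N_{k-1}.
N_0 = 2
N_1 = 2 + 2^2 + 2^2 + 2 = 12
Explicitly: c4, c0, f2(c4, c4), f2(c4, c0), f2(c0, c4), f2(c0, c0), f1(c4, c4), f1(c4, c0), f1(c0, c4), f1(c0, c0), f3(c4), f3(c0).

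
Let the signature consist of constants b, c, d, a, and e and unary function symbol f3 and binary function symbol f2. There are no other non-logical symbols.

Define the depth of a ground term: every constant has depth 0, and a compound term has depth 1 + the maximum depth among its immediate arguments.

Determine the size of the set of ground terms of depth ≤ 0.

Let N_k = |{terms of depth ≤ k}|. Then N_0 = 5 and N_k = 5 + N_{k-1} + N_{k-1}^2 for k ≥ 1 (one summand per function symbol, arity giving the exponent).
N_0 = 5
Explicitly: b, c, d, a, e.

5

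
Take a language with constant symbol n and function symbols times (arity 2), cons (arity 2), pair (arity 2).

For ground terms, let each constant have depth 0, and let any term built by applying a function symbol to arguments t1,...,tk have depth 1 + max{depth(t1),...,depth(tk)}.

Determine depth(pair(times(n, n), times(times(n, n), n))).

depth(times(n, n)) = 1 + max(0, 0) = 1
depth(times(times(n, n), n)) = 1 + max(1, 0) = 2
depth(pair(times(n, n), times(times(n, n), n))) = 1 + max(1, 2) = 3

3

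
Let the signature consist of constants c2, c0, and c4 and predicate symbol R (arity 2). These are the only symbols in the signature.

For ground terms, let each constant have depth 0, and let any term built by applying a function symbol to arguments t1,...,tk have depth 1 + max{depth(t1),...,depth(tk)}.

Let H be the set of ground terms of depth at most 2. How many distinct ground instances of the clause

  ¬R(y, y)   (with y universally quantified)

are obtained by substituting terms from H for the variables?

3

Ground terms of depth ≤ 2:
  With no function symbols every ground term is a constant, so there are exactly 3 ground terms at every depth bound.
  N_0 = 3
  N_1 = 3
  N_2 = 3
  Explicitly: c2, c0, c4.
So there are 3 ground terms available for substitution.
There is 1 variable to instantiate (y),  occurring in at least one literal, so different choices give different ground instances.
Number of ground instances = 3.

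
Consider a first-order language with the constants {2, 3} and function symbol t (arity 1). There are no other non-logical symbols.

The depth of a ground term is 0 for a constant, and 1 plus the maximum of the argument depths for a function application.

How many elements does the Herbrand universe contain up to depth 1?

4

Let N_k = |{terms of depth ≤ k}|. Then N_0 = 2 and N_k = 2 + N_{k-1} for k ≥ 1 (one summand per function symbol, arity giving the exponent).
N_0 = 2
N_1 = 2 + 2 = 4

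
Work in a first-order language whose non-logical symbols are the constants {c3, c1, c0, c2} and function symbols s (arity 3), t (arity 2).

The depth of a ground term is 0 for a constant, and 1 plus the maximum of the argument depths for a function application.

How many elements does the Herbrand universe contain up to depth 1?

Let N_k count ground terms of depth at most k. Each non-constant term of depth ≤ k is some function symbol applied to depth-≤(k−1) arguments, giving N_k = 4 + N_{k-1}^3 + N_{k-1}^2.
N_0 = 4
N_1 = 4 + 4^3 + 4^2 = 84

84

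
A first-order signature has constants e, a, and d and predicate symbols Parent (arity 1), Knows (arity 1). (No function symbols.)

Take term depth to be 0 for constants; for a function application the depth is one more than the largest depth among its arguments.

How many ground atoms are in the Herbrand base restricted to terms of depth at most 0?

First count ground terms of depth ≤ 0.
With no function symbols every ground term is a constant, so there are exactly 3 ground terms at every depth bound.
N_0 = 3
So |H| = 3.
Each predicate of arity r yields |H|^r ground atoms (one per choice of an r-tuple from H):
  Parent: 3;  Knows: 3
Total ground atoms: 3 + 3 = 6.

6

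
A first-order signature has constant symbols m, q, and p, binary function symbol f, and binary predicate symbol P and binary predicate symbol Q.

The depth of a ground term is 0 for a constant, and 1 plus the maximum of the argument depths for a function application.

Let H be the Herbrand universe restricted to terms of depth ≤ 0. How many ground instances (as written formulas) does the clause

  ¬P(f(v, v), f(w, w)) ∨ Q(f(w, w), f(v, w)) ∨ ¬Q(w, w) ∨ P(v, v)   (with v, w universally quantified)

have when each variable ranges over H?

Ground terms of depth ≤ 0:
  Count level by level. With function symbols f/2, the terms of depth ≤ k are the 3 constants together with each function applied to depth-≤(k−1) tuples, so N_k = 3 + N_{k-1}^2.
  N_0 = 3
So there are 3 ground terms available for substitution.
There are 2 variables to instantiate (v, w), each occurring in at least one literal, so different choices give different ground instances.
Number of ground instances = 3^2 = 9.

9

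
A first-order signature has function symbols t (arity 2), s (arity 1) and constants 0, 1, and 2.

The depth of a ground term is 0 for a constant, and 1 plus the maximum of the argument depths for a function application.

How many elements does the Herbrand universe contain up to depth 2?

243

Let N_k count ground terms of depth at most k. Each non-constant term of depth ≤ k is some function symbol applied to depth-≤(k−1) arguments, giving N_k = 3 + N_{k-1}^2 + N_{k-1}.
N_0 = 3
N_1 = 3 + 3^2 + 3 = 15
N_2 = 3 + 15^2 + 15 = 243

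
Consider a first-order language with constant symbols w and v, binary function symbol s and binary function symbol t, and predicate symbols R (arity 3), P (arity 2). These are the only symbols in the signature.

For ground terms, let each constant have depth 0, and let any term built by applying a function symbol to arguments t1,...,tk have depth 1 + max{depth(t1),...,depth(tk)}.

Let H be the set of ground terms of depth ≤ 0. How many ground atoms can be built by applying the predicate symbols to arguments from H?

12

First count ground terms of depth ≤ 0.
Let N_k count ground terms of depth at most k. Each non-constant term of depth ≤ k is some function symbol applied to depth-≤(k−1) arguments, giving N_k = 2 + N_{k-1}^2 + N_{k-1}^2.
N_0 = 2
So |H| = 2.
Ground atoms are formed by filling each argument slot of a predicate with a term from H, so an r-ary predicate gives |H|^r atoms:
  R: 2^3 = 8;  P: 2^2 = 4
Total ground atoms: 8 + 4 = 12.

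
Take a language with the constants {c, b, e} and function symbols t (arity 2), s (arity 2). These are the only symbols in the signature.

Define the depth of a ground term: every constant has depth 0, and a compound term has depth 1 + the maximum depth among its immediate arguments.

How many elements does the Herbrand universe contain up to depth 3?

1566453

Write N_k for the number of ground terms of depth ≤ k. A term of depth ≤ k is either a constant or a function symbol applied to arguments of depth ≤ k−1, so N_k = 3 + N_{k-1}^2 + N_{k-1}^2.
N_0 = 3
N_1 = 3 + 3^2 + 3^2 = 21
N_2 = 3 + 21^2 + 21^2 = 885
N_3 = 3 + 885^2 + 885^2 = 1566453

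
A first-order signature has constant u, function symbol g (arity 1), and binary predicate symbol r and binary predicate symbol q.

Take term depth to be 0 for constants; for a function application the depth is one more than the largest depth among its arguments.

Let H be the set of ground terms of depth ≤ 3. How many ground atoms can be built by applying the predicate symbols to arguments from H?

32

First count ground terms of depth ≤ 3.
Write N_k for the number of ground terms of depth ≤ k. A term of depth ≤ k is either a constant or a function symbol applied to arguments of depth ≤ k−1, so N_k = 1 + N_{k-1}.
N_0 = 1
N_1 = 1 + 1 = 2
N_2 = 1 + 2 = 3
N_3 = 1 + 3 = 4
Explicitly: u, g(u), g(g(u)), g(g(g(u))).
So |H| = 4.
Ground atoms are formed by filling each argument slot of a predicate with a term from H, so an r-ary predicate gives |H|^r atoms:
  r: 4^2 = 16;  q: 4^2 = 16
Total ground atoms: 16 + 16 = 32.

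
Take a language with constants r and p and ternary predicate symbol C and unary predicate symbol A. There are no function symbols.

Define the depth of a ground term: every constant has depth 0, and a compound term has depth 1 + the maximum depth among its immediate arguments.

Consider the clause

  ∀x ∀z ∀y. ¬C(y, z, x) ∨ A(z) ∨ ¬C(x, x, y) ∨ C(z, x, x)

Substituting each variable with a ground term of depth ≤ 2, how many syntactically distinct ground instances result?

Ground terms of depth ≤ 2:
  With no function symbols every ground term is a constant, so there are exactly 2 ground terms at every depth bound.
  N_0 = 2
  N_1 = 2
  N_2 = 2
  Explicitly: r, p.
So there are 2 ground terms available for substitution.
Each of x, z, y ranges independently over the available ground terms, and distinct assignments produce distinct instances.
Number of ground instances = 2^3 = 8.

8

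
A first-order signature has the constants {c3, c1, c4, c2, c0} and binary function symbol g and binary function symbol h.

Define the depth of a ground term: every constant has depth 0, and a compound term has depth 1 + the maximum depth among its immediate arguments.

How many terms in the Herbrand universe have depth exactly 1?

Let N_k = |{terms of depth ≤ k}|. Then N_0 = 5 and N_k = 5 + N_{k-1}^2 + N_{k-1}^2 for k ≥ 1 (one summand per function symbol, arity giving the exponent).
N_0 = 5
N_1 = 5 + 5^2 + 5^2 = 55
Terms of depth exactly 1: N_1 − N_0 = 55 − 5 = 50.

50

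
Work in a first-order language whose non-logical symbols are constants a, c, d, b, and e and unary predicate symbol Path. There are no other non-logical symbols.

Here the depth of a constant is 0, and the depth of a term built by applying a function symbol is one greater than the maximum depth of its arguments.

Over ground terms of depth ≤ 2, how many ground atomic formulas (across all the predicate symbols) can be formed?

5

First count ground terms of depth ≤ 2.
With no function symbols every ground term is a constant, so there are exactly 5 ground terms at every depth bound.
N_0 = 5
N_1 = 5
N_2 = 5
Explicitly: a, c, d, b, e.
So |H| = 5.
For each predicate symbol, the number of ground atoms is |H| raised to its arity; summing:
  Path: 5
Total ground atoms: 5.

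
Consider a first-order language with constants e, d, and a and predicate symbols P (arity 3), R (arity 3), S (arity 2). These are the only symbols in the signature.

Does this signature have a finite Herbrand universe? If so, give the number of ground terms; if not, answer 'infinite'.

3

There are no function symbols, so every ground term is one of the 3 constants.
The Herbrand universe is {e, d, a}, which is finite with 3 elements.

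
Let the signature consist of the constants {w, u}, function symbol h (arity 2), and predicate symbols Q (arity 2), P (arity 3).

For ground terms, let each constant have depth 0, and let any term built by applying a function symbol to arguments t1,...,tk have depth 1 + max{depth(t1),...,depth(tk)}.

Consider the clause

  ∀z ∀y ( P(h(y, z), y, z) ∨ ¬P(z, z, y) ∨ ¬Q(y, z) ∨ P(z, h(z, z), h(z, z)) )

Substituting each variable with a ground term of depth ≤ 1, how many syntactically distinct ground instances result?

Ground terms of depth ≤ 1:
  Let N_k = |{terms of depth ≤ k}|. Then N_0 = 2 and N_k = 2 + N_{k-1}^2 for k ≥ 1 (one summand per function symbol, arity giving the exponent).
  N_0 = 2
  N_1 = 2 + 2^2 = 6
  Explicitly: w, u, h(w, w), h(w, u), h(u, w), h(u, u).
So there are 6 ground terms available for substitution.
The clause has 2 distinct variables (z, y), each appearing in the body. In the free term algebra distinct substitutions yield syntactically distinct ground instances.
Number of ground instances = 6^2 = 36.

36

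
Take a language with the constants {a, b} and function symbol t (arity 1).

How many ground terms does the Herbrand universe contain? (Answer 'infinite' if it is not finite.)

The signature has at least one function symbol (t, arity 1) and at least one constant (a).
Iterating t gives infinitely many distinct ground terms: a, t(a), t(t(a)), ...
So the Herbrand universe is infinite.

infinite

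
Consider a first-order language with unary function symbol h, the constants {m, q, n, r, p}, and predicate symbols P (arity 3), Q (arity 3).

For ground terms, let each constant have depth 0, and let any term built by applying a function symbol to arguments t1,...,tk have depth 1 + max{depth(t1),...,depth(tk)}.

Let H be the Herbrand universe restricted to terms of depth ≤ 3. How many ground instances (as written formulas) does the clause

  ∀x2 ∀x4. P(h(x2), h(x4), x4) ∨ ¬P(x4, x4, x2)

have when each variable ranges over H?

400

Ground terms of depth ≤ 3:
  Let N_k = |{terms of depth ≤ k}|. Then N_0 = 5 and N_k = 5 + N_{k-1} for k ≥ 1 (one summand per function symbol, arity giving the exponent).
  N_0 = 5
  N_1 = 5 + 5 = 10
  N_2 = 5 + 10 = 15
  N_3 = 5 + 15 = 20
So there are 20 ground terms available for substitution.
The clause has 2 distinct variables (x2, x4), each appearing in the body. In the free term algebra distinct substitutions yield syntactically distinct ground instances.
Number of ground instances = 20^2 = 400.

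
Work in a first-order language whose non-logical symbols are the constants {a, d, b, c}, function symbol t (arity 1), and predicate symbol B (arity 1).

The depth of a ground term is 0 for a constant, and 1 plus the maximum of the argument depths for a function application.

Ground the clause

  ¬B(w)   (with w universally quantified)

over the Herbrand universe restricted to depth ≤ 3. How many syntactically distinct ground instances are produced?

Ground terms of depth ≤ 3:
  Count level by level. With function symbols t/1, the terms of depth ≤ k are the 4 constants together with each function applied to depth-≤(k−1) tuples, so N_k = 4 + N_{k-1}.
  N_0 = 4
  N_1 = 4 + 4 = 8
  N_2 = 4 + 8 = 12
  N_3 = 4 + 12 = 16
So there are 16 ground terms available for substitution.
There is 1 variable to instantiate (w),  occurring in at least one literal, so different choices give different ground instances.
Number of ground instances = 16.

16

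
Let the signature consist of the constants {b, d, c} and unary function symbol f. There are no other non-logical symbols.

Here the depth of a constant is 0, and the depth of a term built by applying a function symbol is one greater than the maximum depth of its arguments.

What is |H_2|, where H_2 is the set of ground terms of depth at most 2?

Count level by level. With function symbols f/1, the terms of depth ≤ k are the 3 constants together with each function applied to depth-≤(k−1) tuples, so N_k = 3 + N_{k-1}.
N_0 = 3
N_1 = 3 + 3 = 6
N_2 = 3 + 6 = 9
Explicitly: b, d, c, f(b), f(d), f(c), f(f(b)), f(f(d)), f(f(c)).

9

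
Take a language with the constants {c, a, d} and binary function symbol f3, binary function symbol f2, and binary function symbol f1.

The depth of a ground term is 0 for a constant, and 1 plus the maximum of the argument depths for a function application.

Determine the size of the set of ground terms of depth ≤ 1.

Count level by level. With function symbols f3/2, f2/2, f1/2, the terms of depth ≤ k are the 3 constants together with each function applied to depth-≤(k−1) tuples, so N_k = 3 + N_{k-1}^2 + N_{k-1}^2 + N_{k-1}^2.
N_0 = 3
N_1 = 3 + 3^2 + 3^2 + 3^2 = 30

30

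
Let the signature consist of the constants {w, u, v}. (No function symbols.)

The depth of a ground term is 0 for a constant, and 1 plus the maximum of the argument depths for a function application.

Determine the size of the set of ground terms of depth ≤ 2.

With no function symbols every ground term is a constant, so there are exactly 3 ground terms at every depth bound.
N_0 = 3
N_1 = 3
N_2 = 3

3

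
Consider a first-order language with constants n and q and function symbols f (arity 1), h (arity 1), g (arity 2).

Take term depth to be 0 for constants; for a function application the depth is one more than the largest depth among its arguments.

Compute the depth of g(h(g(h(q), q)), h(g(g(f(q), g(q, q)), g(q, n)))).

5

depth(h(q)) = 1 + depth(q) = 1 + 0 = 1
depth(g(h(q), q)) = 1 + max(1, 0) = 2
depth(h(g(h(q), q))) = 1 + depth(g(h(q), q)) = 1 + 2 = 3
depth(f(q)) = 1 + depth(q) = 1 + 0 = 1
depth(g(q, q)) = 1 + max(0, 0) = 1
depth(g(f(q), g(q, q))) = 1 + max(1, 1) = 2
depth(g(q, n)) = 1 + max(0, 0) = 1
depth(g(g(f(q), g(q, q)), g(q, n))) = 1 + max(2, 1) = 3
depth(h(g(g(f(q), g(q, q)), g(q, n)))) = 1 + depth(g(g(f(q), g(q, q)), g(q, n))) = 1 + 3 = 4
depth(g(h(g(h(q), q)), h(g(g(f(q), g(q, q)), g(q, n))))) = 1 + max(3, 4) = 5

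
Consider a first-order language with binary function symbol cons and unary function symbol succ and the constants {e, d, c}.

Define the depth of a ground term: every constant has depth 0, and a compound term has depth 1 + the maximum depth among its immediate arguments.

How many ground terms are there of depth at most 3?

59295

Let N_k = |{terms of depth ≤ k}|. Then N_0 = 3 and N_k = 3 + N_{k-1}^2 + N_{k-1} for k ≥ 1 (one summand per function symbol, arity giving the exponent).
N_0 = 3
N_1 = 3 + 3^2 + 3 = 15
N_2 = 3 + 15^2 + 15 = 243
N_3 = 3 + 243^2 + 243 = 59295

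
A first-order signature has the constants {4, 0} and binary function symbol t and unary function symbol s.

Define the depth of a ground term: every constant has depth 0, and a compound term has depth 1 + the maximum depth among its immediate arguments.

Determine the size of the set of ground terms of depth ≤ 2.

Let N_k count ground terms of depth at most k. Each non-constant term of depth ≤ k is some function symbol applied to depth-≤(k−1) arguments, giving N_k = 2 + N_{k-1}^2 + N_{k-1}.
N_0 = 2
N_1 = 2 + 2^2 + 2 = 8
N_2 = 2 + 8^2 + 8 = 74

74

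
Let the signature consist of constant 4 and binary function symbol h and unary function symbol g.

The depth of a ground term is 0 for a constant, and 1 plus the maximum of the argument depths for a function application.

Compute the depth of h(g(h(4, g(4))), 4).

depth(g(4)) = 1 + depth(4) = 1 + 0 = 1
depth(h(4, g(4))) = 1 + max(0, 1) = 2
depth(g(h(4, g(4)))) = 1 + depth(h(4, g(4))) = 1 + 2 = 3
depth(h(g(h(4, g(4))), 4)) = 1 + max(3, 0) = 4

4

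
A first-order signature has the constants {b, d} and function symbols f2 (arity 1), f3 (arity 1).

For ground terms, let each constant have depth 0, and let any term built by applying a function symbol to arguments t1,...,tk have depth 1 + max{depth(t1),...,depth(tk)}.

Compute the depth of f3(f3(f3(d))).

3

depth(f3(d)) = 1 + depth(d) = 1 + 0 = 1
depth(f3(f3(d))) = 1 + depth(f3(d)) = 1 + 1 = 2
depth(f3(f3(f3(d)))) = 1 + depth(f3(f3(d))) = 1 + 2 = 3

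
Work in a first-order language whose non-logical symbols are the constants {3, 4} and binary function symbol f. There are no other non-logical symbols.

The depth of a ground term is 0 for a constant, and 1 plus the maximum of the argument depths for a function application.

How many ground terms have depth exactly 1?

Let N_k = |{terms of depth ≤ k}|. Then N_0 = 2 and N_k = 2 + N_{k-1}^2 for k ≥ 1 (one summand per function symbol, arity giving the exponent).
N_0 = 2
N_1 = 2 + 2^2 = 6
Terms of depth exactly 1: N_1 − N_0 = 6 − 2 = 4.

4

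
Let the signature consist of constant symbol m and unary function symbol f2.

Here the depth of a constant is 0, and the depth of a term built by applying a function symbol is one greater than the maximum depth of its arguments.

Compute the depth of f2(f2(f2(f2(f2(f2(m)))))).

6

depth(f2(m)) = 1 + depth(m) = 1 + 0 = 1
depth(f2(f2(m))) = 1 + depth(f2(m)) = 1 + 1 = 2
depth(f2(f2(f2(m)))) = 1 + depth(f2(f2(m))) = 1 + 2 = 3
depth(f2(f2(f2(f2(m))))) = 1 + depth(f2(f2(f2(m)))) = 1 + 3 = 4
depth(f2(f2(f2(f2(f2(m)))))) = 1 + depth(f2(f2(f2(f2(m))))) = 1 + 4 = 5
depth(f2(f2(f2(f2(f2(f2(m))))))) = 1 + depth(f2(f2(f2(f2(f2(m)))))) = 1 + 5 = 6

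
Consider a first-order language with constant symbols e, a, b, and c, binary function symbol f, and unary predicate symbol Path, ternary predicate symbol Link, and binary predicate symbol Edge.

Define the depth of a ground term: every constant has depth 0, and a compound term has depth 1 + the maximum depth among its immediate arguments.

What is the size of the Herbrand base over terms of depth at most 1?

First count ground terms of depth ≤ 1.
Count level by level. With function symbols f/2, the terms of depth ≤ k are the 4 constants together with each function applied to depth-≤(k−1) tuples, so N_k = 4 + N_{k-1}^2.
N_0 = 4
N_1 = 4 + 4^2 = 20
So |H| = 20.
Each predicate of arity r yields |H|^r ground atoms (one per choice of an r-tuple from H):
  Path: 20;  Link: 20^3 = 8000;  Edge: 20^2 = 400
Total ground atoms: 20 + 8000 + 400 = 8420.

8420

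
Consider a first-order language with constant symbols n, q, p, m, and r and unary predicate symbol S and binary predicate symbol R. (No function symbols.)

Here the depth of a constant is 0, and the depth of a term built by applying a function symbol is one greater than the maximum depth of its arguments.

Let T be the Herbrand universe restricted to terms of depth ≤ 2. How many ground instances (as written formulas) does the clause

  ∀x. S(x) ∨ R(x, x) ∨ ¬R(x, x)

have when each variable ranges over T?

5

Ground terms of depth ≤ 2:
  With no function symbols every ground term is a constant, so there are exactly 5 ground terms at every depth bound.
  N_0 = 5
  N_1 = 5
  N_2 = 5
So there are 5 ground terms available for substitution.
The body mentions the single quantified variable x; since ground terms form a free algebra, no two substitutions collapse to the same formula.
Number of ground instances = 5.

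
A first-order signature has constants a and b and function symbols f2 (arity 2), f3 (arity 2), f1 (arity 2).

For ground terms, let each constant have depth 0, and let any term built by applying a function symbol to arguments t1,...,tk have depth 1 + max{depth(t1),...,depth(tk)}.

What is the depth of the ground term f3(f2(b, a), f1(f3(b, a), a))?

3

depth(f2(b, a)) = 1 + max(0, 0) = 1
depth(f3(b, a)) = 1 + max(0, 0) = 1
depth(f1(f3(b, a), a)) = 1 + max(1, 0) = 2
depth(f3(f2(b, a), f1(f3(b, a), a))) = 1 + max(1, 2) = 3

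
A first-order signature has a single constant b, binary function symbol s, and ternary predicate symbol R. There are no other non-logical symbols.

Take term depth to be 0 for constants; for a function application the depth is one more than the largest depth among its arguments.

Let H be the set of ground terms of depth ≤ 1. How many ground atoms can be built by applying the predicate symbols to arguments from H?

First count ground terms of depth ≤ 1.
Count level by level. With function symbols s/2, the terms of depth ≤ k are the 1 constant together with each function applied to depth-≤(k−1) tuples, so N_k = 1 + N_{k-1}^2.
N_0 = 1
N_1 = 1 + 1^2 = 2
Explicitly: b, s(b, b).
So |H| = 2.
For each predicate symbol, the number of ground atoms is |H| raised to its arity; summing:
  R: 2^3 = 8
Total ground atoms: 8.

8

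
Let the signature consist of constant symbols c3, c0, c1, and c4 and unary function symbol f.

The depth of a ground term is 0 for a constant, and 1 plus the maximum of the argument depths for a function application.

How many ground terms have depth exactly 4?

4

Count level by level. With function symbols f/1, the terms of depth ≤ k are the 4 constants together with each function applied to depth-≤(k−1) tuples, so N_k = 4 + N_{k-1}.
N_0 = 4
N_1 = 4 + 4 = 8
N_2 = 4 + 8 = 12
N_3 = 4 + 12 = 16
N_4 = 4 + 16 = 20
Terms of depth exactly 4: N_4 − N_3 = 20 − 16 = 4.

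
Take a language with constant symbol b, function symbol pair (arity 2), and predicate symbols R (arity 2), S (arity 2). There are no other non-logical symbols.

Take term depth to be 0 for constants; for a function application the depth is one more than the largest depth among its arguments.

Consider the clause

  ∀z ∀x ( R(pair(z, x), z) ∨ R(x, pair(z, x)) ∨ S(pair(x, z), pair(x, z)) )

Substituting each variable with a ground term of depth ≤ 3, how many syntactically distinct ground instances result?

Ground terms of depth ≤ 3:
  Count level by level. With function symbols pair/2, the terms of depth ≤ k are the 1 constant together with each function applied to depth-≤(k−1) tuples, so N_k = 1 + N_{k-1}^2.
  N_0 = 1
  N_1 = 1 + 1^2 = 2
  N_2 = 1 + 2^2 = 5
  N_3 = 1 + 5^2 = 26
So there are 26 ground terms available for substitution.
Each of z, x ranges independently over the available ground terms, and distinct assignments produce distinct instances.
Number of ground instances = 26^2 = 676.

676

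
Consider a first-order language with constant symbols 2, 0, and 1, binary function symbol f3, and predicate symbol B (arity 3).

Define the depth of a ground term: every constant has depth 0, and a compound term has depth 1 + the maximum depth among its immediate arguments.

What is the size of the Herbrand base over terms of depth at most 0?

27

First count ground terms of depth ≤ 0.
Let N_k = |{terms of depth ≤ k}|. Then N_0 = 3 and N_k = 3 + N_{k-1}^2 for k ≥ 1 (one summand per function symbol, arity giving the exponent).
N_0 = 3
So |H| = 3.
Each predicate of arity r yields |H|^r ground atoms (one per choice of an r-tuple from H):
  B: 3^3 = 27
Total ground atoms: 27.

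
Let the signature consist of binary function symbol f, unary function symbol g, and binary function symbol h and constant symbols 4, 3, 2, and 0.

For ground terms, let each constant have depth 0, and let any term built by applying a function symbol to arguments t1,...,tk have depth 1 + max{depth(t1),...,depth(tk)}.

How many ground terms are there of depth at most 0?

Write N_k for the number of ground terms of depth ≤ k. A term of depth ≤ k is either a constant or a function symbol applied to arguments of depth ≤ k−1, so N_k = 4 + N_{k-1}^2 + N_{k-1} + N_{k-1}^2.
N_0 = 4

4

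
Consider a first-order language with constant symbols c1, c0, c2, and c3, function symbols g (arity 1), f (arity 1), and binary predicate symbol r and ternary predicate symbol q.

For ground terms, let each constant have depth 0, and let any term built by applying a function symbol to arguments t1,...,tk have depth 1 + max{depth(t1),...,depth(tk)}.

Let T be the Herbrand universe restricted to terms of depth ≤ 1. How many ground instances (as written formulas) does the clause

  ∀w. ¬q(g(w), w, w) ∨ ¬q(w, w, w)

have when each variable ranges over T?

12

Ground terms of depth ≤ 1:
  If N_k denotes the number of depth-≤k ground terms, the 4 constants give N_0 = 4, and each function symbol of arity r contributes N_{k-1}^r new terms at level k: N_k = 4 + N_{k-1} + N_{k-1}.
  N_0 = 4
  N_1 = 4 + 4 + 4 = 12
  Explicitly: c1, c0, c2, c3, g(c1), g(c0), g(c2), g(c3), f(c1), f(c0), f(c2), f(c3).
So there are 12 ground terms available for substitution.
The variable w ranges independently over the available ground terms, and distinct assignments produce distinct instances.
Number of ground instances = 12.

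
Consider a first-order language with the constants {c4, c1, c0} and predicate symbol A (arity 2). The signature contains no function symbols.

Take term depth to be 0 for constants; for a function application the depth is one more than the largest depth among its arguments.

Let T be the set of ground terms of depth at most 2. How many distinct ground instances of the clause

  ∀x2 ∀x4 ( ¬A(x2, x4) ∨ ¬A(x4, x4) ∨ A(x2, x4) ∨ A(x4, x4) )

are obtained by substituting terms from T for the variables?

9

Ground terms of depth ≤ 2:
  With no function symbols every ground term is a constant, so there are exactly 3 ground terms at every depth bound.
  N_0 = 3
  N_1 = 3
  N_2 = 3
  Explicitly: c4, c1, c0.
So there are 3 ground terms available for substitution.
The body mentions every one of the 2 quantified variables; since ground terms form a free algebra, no two substitutions collapse to the same formula.
Number of ground instances = 3^2 = 9.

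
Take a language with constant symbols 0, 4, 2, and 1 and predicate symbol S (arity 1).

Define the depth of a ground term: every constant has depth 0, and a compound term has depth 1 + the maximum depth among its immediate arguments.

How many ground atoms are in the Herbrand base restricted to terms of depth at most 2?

First count ground terms of depth ≤ 2.
With no function symbols every ground term is a constant, so there are exactly 4 ground terms at every depth bound.
N_0 = 4
N_1 = 4
N_2 = 4
So |H| = 4.
Each predicate of arity r yields |H|^r ground atoms (one per choice of an r-tuple from H):
  S: 4
Total ground atoms: 4.

4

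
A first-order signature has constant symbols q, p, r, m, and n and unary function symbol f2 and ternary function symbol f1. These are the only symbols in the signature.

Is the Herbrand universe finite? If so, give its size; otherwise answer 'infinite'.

infinite

The signature has at least one function symbol (f2, arity 1) and at least one constant (q).
Iterating f2 gives infinitely many distinct ground terms: q, f2(q), f2(f2(q)), ...
So the Herbrand universe is infinite.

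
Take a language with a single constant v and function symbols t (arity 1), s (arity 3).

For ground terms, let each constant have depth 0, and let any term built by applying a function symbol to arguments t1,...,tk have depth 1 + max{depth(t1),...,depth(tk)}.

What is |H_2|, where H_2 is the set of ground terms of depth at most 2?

Let N_k = |{terms of depth ≤ k}|. Then N_0 = 1 and N_k = 1 + N_{k-1} + N_{k-1}^3 for k ≥ 1 (one summand per function symbol, arity giving the exponent).
N_0 = 1
N_1 = 1 + 1 + 1^3 = 3
N_2 = 1 + 3 + 3^3 = 31

31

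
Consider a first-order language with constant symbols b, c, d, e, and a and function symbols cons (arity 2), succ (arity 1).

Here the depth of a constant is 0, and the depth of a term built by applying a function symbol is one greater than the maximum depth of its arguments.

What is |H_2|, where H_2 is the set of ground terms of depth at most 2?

Let N_k = |{terms of depth ≤ k}|. Then N_0 = 5 and N_k = 5 + N_{k-1}^2 + N_{k-1} for k ≥ 1 (one summand per function symbol, arity giving the exponent).
N_0 = 5
N_1 = 5 + 5^2 + 5 = 35
N_2 = 5 + 35^2 + 35 = 1265

1265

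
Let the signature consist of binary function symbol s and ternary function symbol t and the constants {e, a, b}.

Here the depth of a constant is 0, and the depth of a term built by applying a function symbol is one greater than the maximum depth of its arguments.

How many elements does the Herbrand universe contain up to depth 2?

Let N_k count ground terms of depth at most k. Each non-constant term of depth ≤ k is some function symbol applied to depth-≤(k−1) arguments, giving N_k = 3 + N_{k-1}^2 + N_{k-1}^3.
N_0 = 3
N_1 = 3 + 3^2 + 3^3 = 39
N_2 = 3 + 39^2 + 39^3 = 60843

60843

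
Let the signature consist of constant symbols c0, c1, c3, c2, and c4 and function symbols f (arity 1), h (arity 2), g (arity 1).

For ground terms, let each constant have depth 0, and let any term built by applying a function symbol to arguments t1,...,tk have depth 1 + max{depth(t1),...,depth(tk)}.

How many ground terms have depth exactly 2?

1645

Let N_k = |{terms of depth ≤ k}|. Then N_0 = 5 and N_k = 5 + N_{k-1} + N_{k-1}^2 + N_{k-1} for k ≥ 1 (one summand per function symbol, arity giving the exponent).
N_0 = 5
N_1 = 5 + 5 + 5^2 + 5 = 40
N_2 = 5 + 40 + 40^2 + 40 = 1685
Terms of depth exactly 2: N_2 − N_1 = 1685 − 40 = 1645.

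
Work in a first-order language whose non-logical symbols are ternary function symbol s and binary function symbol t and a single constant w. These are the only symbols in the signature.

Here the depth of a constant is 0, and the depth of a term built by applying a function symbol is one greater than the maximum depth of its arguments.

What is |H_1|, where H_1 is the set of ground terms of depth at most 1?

If N_k denotes the number of depth-≤k ground terms, the 1 constant gives N_0 = 1, and each function symbol of arity r contributes N_{k-1}^r new terms at level k: N_k = 1 + N_{k-1}^3 + N_{k-1}^2.
N_0 = 1
N_1 = 1 + 1^3 + 1^2 = 3

3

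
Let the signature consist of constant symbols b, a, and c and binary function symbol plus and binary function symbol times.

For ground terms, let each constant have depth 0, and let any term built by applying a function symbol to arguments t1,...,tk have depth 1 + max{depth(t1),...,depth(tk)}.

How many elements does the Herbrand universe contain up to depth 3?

1566453

Let N_k = |{terms of depth ≤ k}|. Then N_0 = 3 and N_k = 3 + N_{k-1}^2 + N_{k-1}^2 for k ≥ 1 (one summand per function symbol, arity giving the exponent).
N_0 = 3
N_1 = 3 + 3^2 + 3^2 = 21
N_2 = 3 + 21^2 + 21^2 = 885
N_3 = 3 + 885^2 + 885^2 = 1566453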